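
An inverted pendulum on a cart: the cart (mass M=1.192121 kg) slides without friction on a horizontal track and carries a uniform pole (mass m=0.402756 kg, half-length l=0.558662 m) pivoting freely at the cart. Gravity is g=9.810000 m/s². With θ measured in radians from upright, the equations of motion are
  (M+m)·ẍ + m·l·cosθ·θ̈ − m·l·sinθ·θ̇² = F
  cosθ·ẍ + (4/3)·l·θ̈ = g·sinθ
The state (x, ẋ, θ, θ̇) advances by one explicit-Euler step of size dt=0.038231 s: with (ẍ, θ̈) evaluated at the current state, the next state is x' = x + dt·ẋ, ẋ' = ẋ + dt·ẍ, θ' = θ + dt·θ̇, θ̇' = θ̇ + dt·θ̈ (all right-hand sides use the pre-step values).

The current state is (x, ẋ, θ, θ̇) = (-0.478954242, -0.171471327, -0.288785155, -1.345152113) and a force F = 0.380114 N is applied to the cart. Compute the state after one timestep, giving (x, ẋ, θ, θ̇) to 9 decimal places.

(-0.485509762, -0.140326958, -0.340211665, -1.528621667)

sinθ=-0.284787897, cosθ=0.958590556
temp = (F + m·l·θ̇²·sinθ)/(M+m) = (0.380114 + -0.115945921)/1.594877 = 0.165635393
θ̈ = (g·sinθ − cosθ·temp)/(l·(4/3 − m·cos²θ/(M+m))) = -4.798973445
ẍ = temp − m·l·θ̈·cosθ/(M+m) = 0.814636516
Euler: x'=-0.478954242+0.038231·-0.171471327=-0.485509762, ẋ'=-0.171471327+0.038231·0.814636516=-0.140326958
       θ'=-0.288785155+0.038231·-1.345152113=-0.340211665, θ̇'=-1.345152113+0.038231·-4.798973445=-1.528621667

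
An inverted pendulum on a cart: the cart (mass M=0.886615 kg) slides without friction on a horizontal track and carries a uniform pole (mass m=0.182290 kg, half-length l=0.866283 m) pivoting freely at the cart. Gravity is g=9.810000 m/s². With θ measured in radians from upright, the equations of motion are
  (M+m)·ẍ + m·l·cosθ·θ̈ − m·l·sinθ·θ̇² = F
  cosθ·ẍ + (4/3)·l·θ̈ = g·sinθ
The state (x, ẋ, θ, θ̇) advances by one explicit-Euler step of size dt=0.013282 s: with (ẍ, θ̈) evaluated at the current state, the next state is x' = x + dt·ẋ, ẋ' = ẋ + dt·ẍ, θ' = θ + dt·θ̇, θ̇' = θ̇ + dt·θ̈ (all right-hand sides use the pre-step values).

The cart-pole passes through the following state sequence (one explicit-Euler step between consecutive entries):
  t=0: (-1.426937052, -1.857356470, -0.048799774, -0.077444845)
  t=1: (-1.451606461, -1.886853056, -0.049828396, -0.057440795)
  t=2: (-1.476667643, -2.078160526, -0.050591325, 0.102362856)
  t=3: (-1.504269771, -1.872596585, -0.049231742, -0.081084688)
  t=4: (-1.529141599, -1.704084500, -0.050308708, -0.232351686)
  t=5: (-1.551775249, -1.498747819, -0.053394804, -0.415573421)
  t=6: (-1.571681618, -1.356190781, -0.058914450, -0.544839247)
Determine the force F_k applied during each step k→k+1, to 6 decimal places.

F_0 = -2.136219 N
F_1 = -13.498354 N
F_2 = 14.365113 N
F_3 = 11.765227 N
F_4 = 14.349819 N
F_5 = 9.939420 N

step 0→1:
  ẍ = (ẋ'−ẋ)/dt = (-1.886853056−-1.857356470)/0.013282 = -2.220794
  θ̈ = (θ̇'−θ̇)/dt = (-0.057440795−-0.077444845)/0.013282 = 1.506102
  sinθ=-0.048780, cosθ=0.998810
  F = (M+m)·ẍ + m·l·cosθ·θ̈ − m·l·sinθ·θ̇² = -2.373818 + 0.237553 − -0.000046 = -2.136219
step 1→2:
  ẍ = (ẋ'−ẋ)/dt = (-2.078160526−-1.886853056)/0.013282 = -14.403514
  θ̈ = (θ̇'−θ̇)/dt = (0.102362856−-0.057440795)/0.013282 = 12.031595
  sinθ=-0.049808, cosθ=0.998759
  F = (M+m)·ẍ + m·l·cosθ·θ̈ − m·l·sinθ·θ̇² = -15.395988 + 1.897608 − -0.000026 = -13.498354
step 2→3:
  ẍ = (ẋ'−ẋ)/dt = (-1.872596585−-2.078160526)/0.013282 = 15.476882
  θ̈ = (θ̇'−θ̇)/dt = (-0.081084688−0.102362856)/0.013282 = -13.811741
  sinθ=-0.050570, cosθ=0.998721
  F = (M+m)·ẍ + m·l·cosθ·θ̈ − m·l·sinθ·θ̇² = 16.543316 + -2.178287 − -0.000084 = 14.365113
step 3→4:
  ẍ = (ẋ'−ẋ)/dt = (-1.704084500−-1.872596585)/0.013282 = 12.687252
  θ̈ = (θ̇'−θ̇)/dt = (-0.232351686−-0.081084688)/0.013282 = -11.388872
  sinθ=-0.049212, cosθ=0.998788
  F = (M+m)·ẍ + m·l·cosθ·θ̈ − m·l·sinθ·θ̇² = 13.561467 + -1.796292 − -0.000051 = 11.765227
step 4→5:
  ẍ = (ẋ'−ẋ)/dt = (-1.498747819−-1.704084500)/0.013282 = 15.459771
  θ̈ = (θ̇'−θ̇)/dt = (-0.415573421−-0.232351686)/0.013282 = -13.794740
  sinθ=-0.050287, cosθ=0.998735
  F = (M+m)·ẍ + m·l·cosθ·θ̈ − m·l·sinθ·θ̇² = 16.525027 + -2.175636 − -0.000429 = 14.349819
step 5→6:
  ẍ = (ẋ'−ẋ)/dt = (-1.356190781−-1.498747819)/0.013282 = 10.733100
  θ̈ = (θ̇'−θ̇)/dt = (-0.544839247−-0.415573421)/0.013282 = -9.732407
  sinθ=-0.053369, cosθ=0.998575
  F = (M+m)·ẍ + m·l·cosθ·θ̈ − m·l·sinθ·θ̇² = 11.472665 + -1.534700 − -0.001455 = 9.939420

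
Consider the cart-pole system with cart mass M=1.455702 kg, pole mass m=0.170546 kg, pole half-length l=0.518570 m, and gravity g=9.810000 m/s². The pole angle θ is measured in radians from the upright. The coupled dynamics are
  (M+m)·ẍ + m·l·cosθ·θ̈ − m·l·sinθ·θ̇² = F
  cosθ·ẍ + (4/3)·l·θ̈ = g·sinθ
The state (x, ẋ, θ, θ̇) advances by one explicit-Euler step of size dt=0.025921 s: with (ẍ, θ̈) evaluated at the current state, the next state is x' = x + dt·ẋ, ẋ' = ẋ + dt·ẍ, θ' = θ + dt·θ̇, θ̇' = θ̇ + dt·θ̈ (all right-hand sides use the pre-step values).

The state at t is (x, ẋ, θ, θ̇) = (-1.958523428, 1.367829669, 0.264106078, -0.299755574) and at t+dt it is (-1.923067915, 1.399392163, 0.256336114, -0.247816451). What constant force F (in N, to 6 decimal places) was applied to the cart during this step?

ẍ = (ẋ'−ẋ)/dt = (1.399392163−1.367829669)/0.025921 = 1.217642
θ̈ = (θ̇'−θ̇)/dt = (-0.247816451−-0.299755574)/0.025921 = 2.003747
sinθ=0.261046, cosθ=0.965326
F = (M+m)·ẍ + m·l·cosθ·θ̈ − m·l·sinθ·θ̇² = 1.980188 + 0.171067 − 0.002074 = 2.149180

F = 2.149180 N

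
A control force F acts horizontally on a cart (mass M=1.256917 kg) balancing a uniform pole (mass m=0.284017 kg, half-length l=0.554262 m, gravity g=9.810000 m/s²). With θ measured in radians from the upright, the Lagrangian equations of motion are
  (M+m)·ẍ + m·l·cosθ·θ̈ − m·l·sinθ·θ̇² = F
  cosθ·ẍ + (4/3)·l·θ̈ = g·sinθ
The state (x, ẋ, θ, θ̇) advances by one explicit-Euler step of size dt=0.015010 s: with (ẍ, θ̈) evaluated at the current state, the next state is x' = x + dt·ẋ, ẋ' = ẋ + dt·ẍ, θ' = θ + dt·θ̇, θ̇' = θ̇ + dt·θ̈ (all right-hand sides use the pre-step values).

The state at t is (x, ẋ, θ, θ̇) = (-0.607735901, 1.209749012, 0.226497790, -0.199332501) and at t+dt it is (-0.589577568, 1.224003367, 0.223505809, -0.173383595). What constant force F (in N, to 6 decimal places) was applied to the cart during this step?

F = 1.727147 N

ẍ = (ẋ'−ẋ)/dt = (1.224003367−1.209749012)/0.015010 = 0.949657
θ̈ = (θ̇'−θ̇)/dt = (-0.173383595−-0.199332501)/0.015010 = 1.728775
sinθ=0.224566, cosθ=0.974459
F = (M+m)·ẍ + m·l·cosθ·θ̈ − m·l·sinθ·θ̇² = 1.463359 + 0.265193 − 0.001405 = 1.727147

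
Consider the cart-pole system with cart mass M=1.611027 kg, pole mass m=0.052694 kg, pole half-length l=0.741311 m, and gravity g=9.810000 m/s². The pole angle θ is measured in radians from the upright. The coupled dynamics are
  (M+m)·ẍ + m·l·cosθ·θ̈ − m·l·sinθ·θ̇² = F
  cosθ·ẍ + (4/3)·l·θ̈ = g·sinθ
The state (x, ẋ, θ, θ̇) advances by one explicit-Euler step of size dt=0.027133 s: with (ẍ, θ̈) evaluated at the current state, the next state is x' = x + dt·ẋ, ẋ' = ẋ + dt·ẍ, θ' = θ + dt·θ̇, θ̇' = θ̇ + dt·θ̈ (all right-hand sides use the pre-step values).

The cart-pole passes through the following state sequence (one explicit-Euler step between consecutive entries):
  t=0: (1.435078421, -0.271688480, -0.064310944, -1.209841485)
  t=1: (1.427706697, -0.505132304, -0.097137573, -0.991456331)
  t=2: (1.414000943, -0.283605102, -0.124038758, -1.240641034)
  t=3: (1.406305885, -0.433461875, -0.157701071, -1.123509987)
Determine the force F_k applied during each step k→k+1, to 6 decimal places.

F_0 = -13.996706 N
F_1 = 13.230110 N
F_2 = -9.014032 N

step 0→1:
  ẍ = (ẋ'−ẋ)/dt = (-0.505132304−-0.271688480)/0.027133 = -8.603686
  θ̈ = (θ̇'−θ̇)/dt = (-0.991456331−-1.209841485)/0.027133 = 8.048692
  sinθ=-0.064267, cosθ=0.997933
  F = (M+m)·ẍ + m·l·cosθ·θ̈ − m·l·sinθ·θ̇² = -14.314134 + 0.313753 − -0.003675 = -13.996706
step 1→2:
  ẍ = (ẋ'−ẋ)/dt = (-0.283605102−-0.505132304)/0.027133 = 8.164493
  θ̈ = (θ̇'−θ̇)/dt = (-1.240641034−-0.991456331)/0.027133 = -9.183824
  sinθ=-0.096985, cosθ=0.995286
  F = (M+m)·ẍ + m·l·cosθ·θ̈ − m·l·sinθ·θ̇² = 13.583439 + -0.357053 − -0.003724 = 13.230110
step 2→3:
  ẍ = (ẋ'−ẋ)/dt = (-0.433461875−-0.283605102)/0.027133 = -5.523045
  θ̈ = (θ̇'−θ̇)/dt = (-1.123509987−-1.240641034)/0.027133 = 4.316922
  sinθ=-0.123721, cosθ=0.992317
  F = (M+m)·ẍ + m·l·cosθ·θ̈ − m·l·sinθ·θ̇² = -9.188806 + 0.167335 − -0.007439 = -9.014032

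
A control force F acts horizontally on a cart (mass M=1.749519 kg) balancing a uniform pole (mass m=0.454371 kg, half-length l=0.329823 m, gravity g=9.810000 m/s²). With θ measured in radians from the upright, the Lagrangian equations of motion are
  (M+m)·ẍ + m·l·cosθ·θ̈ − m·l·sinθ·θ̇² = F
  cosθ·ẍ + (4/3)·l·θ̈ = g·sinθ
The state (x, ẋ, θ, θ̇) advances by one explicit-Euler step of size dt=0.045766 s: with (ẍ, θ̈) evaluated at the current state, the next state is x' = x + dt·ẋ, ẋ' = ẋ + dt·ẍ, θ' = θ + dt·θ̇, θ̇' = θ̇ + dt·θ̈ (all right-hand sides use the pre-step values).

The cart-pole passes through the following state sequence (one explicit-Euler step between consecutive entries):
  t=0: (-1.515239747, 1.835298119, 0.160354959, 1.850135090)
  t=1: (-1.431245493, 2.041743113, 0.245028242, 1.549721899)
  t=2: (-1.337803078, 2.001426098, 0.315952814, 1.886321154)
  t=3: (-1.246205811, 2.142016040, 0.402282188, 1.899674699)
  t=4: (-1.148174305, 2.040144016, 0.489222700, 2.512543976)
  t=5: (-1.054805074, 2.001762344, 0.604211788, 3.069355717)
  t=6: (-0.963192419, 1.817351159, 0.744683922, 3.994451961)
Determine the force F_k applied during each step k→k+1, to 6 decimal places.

step 0→1:
  ẍ = (ẋ'−ẋ)/dt = (2.041743113−1.835298119)/0.045766 = 4.510881
  θ̈ = (θ̇'−θ̇)/dt = (1.549721899−1.850135090)/0.045766 = -6.564113
  sinθ=0.159669, cosθ=0.987171
  F = (M+m)·ẍ + m·l·cosθ·θ̈ − m·l·sinθ·θ̇² = 9.941486 + -0.971091 − 0.081906 = 8.888489
step 1→2:
  ẍ = (ẋ'−ẋ)/dt = (2.001426098−2.041743113)/0.045766 = -0.880938
  θ̈ = (θ̇'−θ̇)/dt = (1.886321154−1.549721899)/0.045766 = 7.354789
  sinθ=0.242584, cosθ=0.970130
  F = (M+m)·ẍ + m·l·cosθ·θ̈ − m·l·sinθ·θ̇² = -1.941491 + 1.069281 − 0.087309 = -0.959519
step 2→3:
  ẍ = (ẋ'−ẋ)/dt = (2.142016040−2.001426098)/0.045766 = 3.071930
  θ̈ = (θ̇'−θ̇)/dt = (1.899674699−1.886321154)/0.045766 = 0.291779
  sinθ=0.310722, cosθ=0.950501
  F = (M+m)·ẍ + m·l·cosθ·θ̈ − m·l·sinθ·θ̇² = 6.770195 + 0.041562 − 0.165690 = 6.646068
step 3→4:
  ẍ = (ẋ'−ẋ)/dt = (2.040144016−2.142016040)/0.045766 = -2.225932
  θ̈ = (θ̇'−θ̇)/dt = (2.512543976−1.899674699)/0.045766 = 13.391366
  sinθ=0.391519, cosθ=0.920170
  F = (M+m)·ẍ + m·l·cosθ·θ̈ − m·l·sinθ·θ̇² = -4.905710 + 1.846649 − 0.211740 = -3.270801
step 4→5:
  ẍ = (ẋ'−ẋ)/dt = (2.001762344−2.040144016)/0.045766 = -0.838650
  θ̈ = (θ̇'−θ̇)/dt = (3.069355717−2.512543976)/0.045766 = 12.166493
  sinθ=0.469940, cosθ=0.882698
  F = (M+m)·ẍ + m·l·cosθ·θ̈ − m·l·sinθ·θ̇² = -1.848293 + 1.609420 − 0.444592 = -0.683465
step 5→6:
  ẍ = (ẋ'−ẋ)/dt = (1.817351159−2.001762344)/0.045766 = -4.029436
  θ̈ = (θ̇'−θ̇)/dt = (3.994451961−3.069355717)/0.045766 = 20.213614
  sinθ=0.568114, cosθ=0.822950
  F = (M+m)·ẍ + m·l·cosθ·θ̈ − m·l·sinθ·θ̇² = -8.880435 + 2.492924 − 0.802086 = -7.189597

F_0 = 8.888489 N
F_1 = -0.959519 N
F_2 = 6.646068 N
F_3 = -3.270801 N
F_4 = -0.683465 N
F_5 = -7.189597 N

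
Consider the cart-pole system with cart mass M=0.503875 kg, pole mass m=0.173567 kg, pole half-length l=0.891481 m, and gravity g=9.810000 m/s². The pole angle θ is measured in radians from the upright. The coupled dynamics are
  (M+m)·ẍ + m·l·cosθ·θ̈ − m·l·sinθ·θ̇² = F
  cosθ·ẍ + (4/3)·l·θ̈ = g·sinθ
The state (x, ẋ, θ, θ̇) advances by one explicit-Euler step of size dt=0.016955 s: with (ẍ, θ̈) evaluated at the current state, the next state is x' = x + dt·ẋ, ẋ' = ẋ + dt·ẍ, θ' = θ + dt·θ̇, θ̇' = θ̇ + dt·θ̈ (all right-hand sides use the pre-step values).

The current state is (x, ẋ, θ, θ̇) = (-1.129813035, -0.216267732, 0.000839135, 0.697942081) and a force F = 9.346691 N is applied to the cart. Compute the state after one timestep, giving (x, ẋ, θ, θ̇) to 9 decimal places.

(-1.133479854, 0.073273014, 0.012672743, 0.454469922)

sinθ=0.000839135, cosθ=0.999999648
temp = (F + m·l·θ̇²·sinθ)/(M+m) = (9.346691 + 0.000063248)/0.677442 = 13.797128387
θ̈ = (g·sinθ − cosθ·temp)/(l·(4/3 − m·cos²θ/(M+m))) = -14.359903215
ẍ = temp − m·l·θ̈·cosθ/(M+m) = 17.077012430
Euler: x'=-1.129813035+0.016955·-0.216267732=-1.133479854, ẋ'=-0.216267732+0.016955·17.077012430=0.073273014
       θ'=0.000839135+0.016955·0.697942081=0.012672743, θ̇'=0.697942081+0.016955·-14.359903215=0.454469922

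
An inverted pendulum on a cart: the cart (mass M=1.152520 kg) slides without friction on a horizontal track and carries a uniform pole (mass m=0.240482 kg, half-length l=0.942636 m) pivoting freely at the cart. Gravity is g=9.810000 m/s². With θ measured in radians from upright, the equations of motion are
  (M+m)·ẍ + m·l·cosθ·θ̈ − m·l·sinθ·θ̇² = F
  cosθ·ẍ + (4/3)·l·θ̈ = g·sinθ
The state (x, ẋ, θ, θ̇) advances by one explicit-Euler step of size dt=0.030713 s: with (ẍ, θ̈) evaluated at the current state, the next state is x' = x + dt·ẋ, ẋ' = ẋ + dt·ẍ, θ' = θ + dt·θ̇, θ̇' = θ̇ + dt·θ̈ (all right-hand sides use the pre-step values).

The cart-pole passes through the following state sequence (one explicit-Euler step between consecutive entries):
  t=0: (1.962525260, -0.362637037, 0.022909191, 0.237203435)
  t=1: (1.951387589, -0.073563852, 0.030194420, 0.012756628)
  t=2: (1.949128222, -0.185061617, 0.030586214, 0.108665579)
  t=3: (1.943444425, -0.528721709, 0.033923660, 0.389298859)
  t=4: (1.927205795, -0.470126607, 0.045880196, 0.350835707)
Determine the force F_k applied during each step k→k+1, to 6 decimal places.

F_0 = 11.454587 N
F_1 = -4.349469 N
F_2 = -13.516607 N
F_3 = 2.372716 N

step 0→1:
  ẍ = (ẋ'−ẋ)/dt = (-0.073563852−-0.362637037)/0.030713 = 9.412079
  θ̈ = (θ̇'−θ̇)/dt = (0.012756628−0.237203435)/0.030713 = -7.307876
  sinθ=0.022907, cosθ=0.999738
  F = (M+m)·ẍ + m·l·cosθ·θ̈ − m·l·sinθ·θ̇² = 13.111045 + -1.656166 − 0.000292 = 11.454587
step 1→2:
  ẍ = (ẋ'−ẋ)/dt = (-0.185061617−-0.073563852)/0.030713 = -3.630312
  θ̈ = (θ̇'−θ̇)/dt = (0.108665579−0.012756628)/0.030713 = 3.122748
  sinθ=0.030190, cosθ=0.999544
  F = (M+m)·ẍ + m·l·cosθ·θ̈ − m·l·sinθ·θ̇² = -5.057032 + 0.707564 − 0.000001 = -4.349469
step 2→3:
  ẍ = (ẋ'−ẋ)/dt = (-0.528721709−-0.185061617)/0.030713 = -11.189402
  θ̈ = (θ̇'−θ̇)/dt = (0.389298859−0.108665579)/0.030713 = 9.137280
  sinθ=0.030581, cosθ=0.999532
  F = (M+m)·ẍ + m·l·cosθ·θ̈ − m·l·sinθ·θ̇² = -15.586859 + 2.070334 − 0.000082 = -13.516607
step 3→4:
  ẍ = (ẋ'−ẋ)/dt = (-0.470126607−-0.528721709)/0.030713 = 1.907827
  θ̈ = (θ̇'−θ̇)/dt = (0.350835707−0.389298859)/0.030713 = -1.252341
  sinθ=0.033917, cosθ=0.999425
  F = (M+m)·ẍ + m·l·cosθ·θ̈ − m·l·sinθ·θ̇² = 2.657607 + -0.283726 − 0.001165 = 2.372716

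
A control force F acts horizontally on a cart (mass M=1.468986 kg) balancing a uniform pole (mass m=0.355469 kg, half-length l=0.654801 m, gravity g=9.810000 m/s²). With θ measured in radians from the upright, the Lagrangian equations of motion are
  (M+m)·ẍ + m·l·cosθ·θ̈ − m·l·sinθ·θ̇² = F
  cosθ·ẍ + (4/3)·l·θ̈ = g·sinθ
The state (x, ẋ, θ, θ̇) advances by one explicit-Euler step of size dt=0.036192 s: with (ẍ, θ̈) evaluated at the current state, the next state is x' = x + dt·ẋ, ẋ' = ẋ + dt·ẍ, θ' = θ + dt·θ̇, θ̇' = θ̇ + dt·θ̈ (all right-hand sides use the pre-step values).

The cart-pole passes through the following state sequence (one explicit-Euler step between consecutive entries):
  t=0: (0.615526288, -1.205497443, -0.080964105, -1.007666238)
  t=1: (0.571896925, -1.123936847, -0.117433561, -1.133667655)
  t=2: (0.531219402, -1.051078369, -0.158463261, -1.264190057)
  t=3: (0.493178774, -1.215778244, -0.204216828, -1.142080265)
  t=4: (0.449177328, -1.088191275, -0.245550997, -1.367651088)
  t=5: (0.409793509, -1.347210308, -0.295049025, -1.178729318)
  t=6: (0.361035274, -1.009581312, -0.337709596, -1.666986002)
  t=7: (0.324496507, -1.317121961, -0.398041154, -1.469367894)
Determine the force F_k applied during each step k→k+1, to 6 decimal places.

step 0→1:
  ẍ = (ẋ'−ẋ)/dt = (-1.123936847−-1.205497443)/0.036192 = 2.253553
  θ̈ = (θ̇'−θ̇)/dt = (-1.133667655−-1.007666238)/0.036192 = -3.481472
  sinθ=-0.080876, cosθ=0.996724
  F = (M+m)·ẍ + m·l·cosθ·θ̈ − m·l·sinθ·θ̇² = 4.111506 + -0.807698 − -0.019114 = 3.322923
step 1→2:
  ẍ = (ẋ'−ẋ)/dt = (-1.051078369−-1.123936847)/0.036192 = 2.013110
  θ̈ = (θ̇'−θ̇)/dt = (-1.264190057−-1.133667655)/0.036192 = -3.606388
  sinθ=-0.117164, cosθ=0.993113
  F = (M+m)·ẍ + m·l·cosθ·θ̈ − m·l·sinθ·θ̇² = 3.672829 + -0.833647 − -0.035049 = 2.874231
step 2→3:
  ẍ = (ẋ'−ẋ)/dt = (-1.215778244−-1.051078369)/0.036192 = -4.550726
  θ̈ = (θ̇'−θ̇)/dt = (-1.142080265−-1.264190057)/0.036192 = 3.373944
  sinθ=-0.157801, cosθ=0.987471
  F = (M+m)·ẍ + m·l·cosθ·θ̈ − m·l·sinθ·θ̇² = -8.302595 + 0.775485 − -0.058701 = -7.468409
step 3→4:
  ẍ = (ẋ'−ẋ)/dt = (-1.088191275−-1.215778244)/0.036192 = 3.525281
  θ̈ = (θ̇'−θ̇)/dt = (-1.367651088−-1.142080265)/0.036192 = -6.232616
  sinθ=-0.202800, cosθ=0.979220
  F = (M+m)·ẍ + m·l·cosθ·θ̈ − m·l·sinθ·θ̇² = 6.431716 + -1.420567 − -0.061571 = 5.072720
step 4→5:
  ẍ = (ẋ'−ẋ)/dt = (-1.347210308−-1.088191275)/0.036192 = -7.156804
  θ̈ = (θ̇'−θ̇)/dt = (-1.178729318−-1.367651088)/0.036192 = 5.219987
  sinθ=-0.243091, cosθ=0.970004
  F = (M+m)·ẍ + m·l·cosθ·θ̈ − m·l·sinθ·θ̇² = -13.057266 + 1.178566 − -0.105835 = -11.772865
step 5→6:
  ẍ = (ẋ'−ẋ)/dt = (-1.009581312−-1.347210308)/0.036192 = 9.328829
  θ̈ = (θ̇'−θ̇)/dt = (-1.666986002−-1.178729318)/0.036192 = -13.490735
  sinθ=-0.290787, cosθ=0.956788
  F = (M+m)·ẍ + m·l·cosθ·θ̈ − m·l·sinθ·θ̇² = 17.020030 + -3.004432 − -0.094040 = 14.109638
step 6→7:
  ẍ = (ẋ'−ẋ)/dt = (-1.317121961−-1.009581312)/0.036192 = -8.497476
  θ̈ = (θ̇'−θ̇)/dt = (-1.469367894−-1.666986002)/0.036192 = 5.460270
  sinθ=-0.331327, cosθ=0.943516
  F = (M+m)·ẍ + m·l·cosθ·θ̈ − m·l·sinθ·θ̇² = -15.503262 + 1.199153 − -0.214305 = -14.089805

F_0 = 3.322923 N
F_1 = 2.874231 N
F_2 = -7.468409 N
F_3 = 5.072720 N
F_4 = -11.772865 N
F_5 = 14.109638 N
F_6 = -14.089805 N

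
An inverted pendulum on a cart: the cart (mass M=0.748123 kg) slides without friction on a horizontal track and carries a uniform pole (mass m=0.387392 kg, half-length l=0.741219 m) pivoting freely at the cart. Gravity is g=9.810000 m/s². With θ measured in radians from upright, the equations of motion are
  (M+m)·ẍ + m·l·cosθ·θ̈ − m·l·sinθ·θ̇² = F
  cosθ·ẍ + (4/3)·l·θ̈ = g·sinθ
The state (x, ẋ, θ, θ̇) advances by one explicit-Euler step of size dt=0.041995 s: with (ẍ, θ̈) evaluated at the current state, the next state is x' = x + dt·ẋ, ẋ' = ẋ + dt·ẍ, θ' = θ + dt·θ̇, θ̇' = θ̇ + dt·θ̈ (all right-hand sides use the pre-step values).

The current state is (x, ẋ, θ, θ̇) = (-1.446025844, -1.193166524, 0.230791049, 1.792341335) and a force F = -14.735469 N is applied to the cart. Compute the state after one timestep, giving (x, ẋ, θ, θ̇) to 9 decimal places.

sinθ=0.228747670, cosθ=0.973485749
temp = (F + m·l·θ̇²·sinθ)/(M+m) = (-14.735469 + 0.211006246)/1.135515 = -12.791079602
θ̈ = (g·sinθ − cosθ·temp)/(l·(4/3 − m·cos²θ/(M+m))) = 19.629940017
ẍ = temp − m·l·θ̈·cosθ/(M+m) = -17.623368451
Euler: x'=-1.446025844+0.041995·-1.193166524=-1.496132872, ẋ'=-1.193166524+0.041995·-17.623368451=-1.933259882
       θ'=0.230791049+0.041995·1.792341335=0.306060423, θ̇'=1.792341335+0.041995·19.629940017=2.616700666

(-1.496132872, -1.933259882, 0.306060423, 2.616700666)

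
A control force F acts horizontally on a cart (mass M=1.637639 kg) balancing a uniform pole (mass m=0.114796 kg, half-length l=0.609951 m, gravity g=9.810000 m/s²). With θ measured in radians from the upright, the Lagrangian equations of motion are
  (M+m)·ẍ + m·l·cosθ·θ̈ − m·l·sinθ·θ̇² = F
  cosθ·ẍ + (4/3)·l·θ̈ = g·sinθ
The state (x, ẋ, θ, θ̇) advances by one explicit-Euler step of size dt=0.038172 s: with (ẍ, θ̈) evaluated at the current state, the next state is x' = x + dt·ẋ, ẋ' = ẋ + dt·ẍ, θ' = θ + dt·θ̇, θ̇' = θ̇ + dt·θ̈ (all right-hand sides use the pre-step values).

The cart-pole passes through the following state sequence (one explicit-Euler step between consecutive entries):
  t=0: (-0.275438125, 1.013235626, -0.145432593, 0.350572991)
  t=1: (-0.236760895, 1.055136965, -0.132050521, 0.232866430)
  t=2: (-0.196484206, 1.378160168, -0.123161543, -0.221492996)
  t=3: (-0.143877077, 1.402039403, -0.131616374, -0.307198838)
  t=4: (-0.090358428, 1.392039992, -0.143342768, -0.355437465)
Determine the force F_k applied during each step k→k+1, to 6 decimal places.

F_0 = 1.711259 N
F_1 = 14.003956 N
F_2 = 0.940670 N
F_3 = -0.545915 N

step 0→1:
  ẍ = (ẋ'−ẋ)/dt = (1.055136965−1.013235626)/0.038172 = 1.097698
  θ̈ = (θ̇'−θ̇)/dt = (0.232866430−0.350572991)/0.038172 = -3.083584
  sinθ=-0.144920, cosθ=0.989443
  F = (M+m)·ẍ + m·l·cosθ·θ̈ − m·l·sinθ·θ̇² = 1.923645 + -0.213633 − -0.001247 = 1.711259
step 1→2:
  ẍ = (ẋ'−ẋ)/dt = (1.378160168−1.055136965)/0.038172 = 8.462308
  θ̈ = (θ̇'−θ̇)/dt = (-0.221492996−0.232866430)/0.038172 = -11.902950
  sinθ=-0.131667, cosθ=0.991294
  F = (M+m)·ẍ + m·l·cosθ·θ̈ − m·l·sinθ·θ̇² = 14.829644 + -0.826188 − -0.000500 = 14.003956
step 2→3:
  ẍ = (ẋ'−ẋ)/dt = (1.402039403−1.378160168)/0.038172 = 0.625569
  θ̈ = (θ̇'−θ̇)/dt = (-0.307198838−-0.221492996)/0.038172 = -2.245254
  sinθ=-0.122850, cosθ=0.992425
  F = (M+m)·ẍ + m·l·cosθ·θ̈ − m·l·sinθ·θ̇² = 1.096270 + -0.156022 − -0.000422 = 0.940670
step 3→4:
  ẍ = (ẋ'−ẋ)/dt = (1.392039992−1.402039403)/0.038172 = -0.261957
  θ̈ = (θ̇'−θ̇)/dt = (-0.355437465−-0.307198838)/0.038172 = -1.263718
  sinθ=-0.131237, cosθ=0.991351
  F = (M+m)·ẍ + m·l·cosθ·θ̈ − m·l·sinθ·θ̇² = -0.459062 + -0.087720 − -0.000867 = -0.545915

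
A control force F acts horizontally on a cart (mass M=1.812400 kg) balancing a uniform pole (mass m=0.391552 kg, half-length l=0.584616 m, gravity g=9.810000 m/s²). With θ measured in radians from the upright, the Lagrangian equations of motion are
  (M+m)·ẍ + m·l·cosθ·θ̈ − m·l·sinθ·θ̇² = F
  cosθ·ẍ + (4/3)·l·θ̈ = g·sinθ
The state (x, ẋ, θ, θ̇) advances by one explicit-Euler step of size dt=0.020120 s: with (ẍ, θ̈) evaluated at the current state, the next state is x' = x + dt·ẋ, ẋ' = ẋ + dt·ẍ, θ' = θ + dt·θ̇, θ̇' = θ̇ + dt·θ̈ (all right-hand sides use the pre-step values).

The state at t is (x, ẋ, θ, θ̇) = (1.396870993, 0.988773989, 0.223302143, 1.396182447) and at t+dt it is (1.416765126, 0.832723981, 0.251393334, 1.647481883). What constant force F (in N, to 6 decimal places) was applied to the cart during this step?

ẍ = (ẋ'−ẋ)/dt = (0.832723981−0.988773989)/0.020120 = -7.755965
θ̈ = (θ̇'−θ̇)/dt = (1.647481883−1.396182447)/0.020120 = 12.490032
sinθ=0.221451, cosθ=0.975172
F = (M+m)·ẍ + m·l·cosθ·θ̈ − m·l·sinθ·θ̇² = -17.093774 + 2.788076 − 0.098815 = -14.404512

F = -14.404512 N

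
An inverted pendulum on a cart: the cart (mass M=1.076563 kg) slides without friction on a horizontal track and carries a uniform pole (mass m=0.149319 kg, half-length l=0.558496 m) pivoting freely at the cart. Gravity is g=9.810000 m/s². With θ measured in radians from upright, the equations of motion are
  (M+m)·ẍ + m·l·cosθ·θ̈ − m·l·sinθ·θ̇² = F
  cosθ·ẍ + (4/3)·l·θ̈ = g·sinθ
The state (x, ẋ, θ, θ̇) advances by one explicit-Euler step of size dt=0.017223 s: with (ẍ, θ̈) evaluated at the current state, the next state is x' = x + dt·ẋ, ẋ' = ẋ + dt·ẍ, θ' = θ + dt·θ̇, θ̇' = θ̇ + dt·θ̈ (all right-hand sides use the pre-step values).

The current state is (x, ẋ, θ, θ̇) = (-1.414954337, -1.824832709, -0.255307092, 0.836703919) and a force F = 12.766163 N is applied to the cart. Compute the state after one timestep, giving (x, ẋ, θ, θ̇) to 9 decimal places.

(-1.446383431, -1.624802171, -0.240896540, 0.519491668)

sinθ=-0.252542558, cosθ=0.967585788
temp = (F + m·l·θ̇²·sinθ)/(M+m) = (12.766163 + -0.014743932)/1.225882 = 10.401832369
θ̈ = (g·sinθ − cosθ·temp)/(l·(4/3 − m·cos²θ/(M+m))) = -18.417944102
ẍ = temp − m·l·θ̈·cosθ/(M+m) = 11.614151902
Euler: x'=-1.414954337+0.017223·-1.824832709=-1.446383431, ẋ'=-1.824832709+0.017223·11.614151902=-1.624802171
       θ'=-0.255307092+0.017223·0.836703919=-0.240896540, θ̇'=0.836703919+0.017223·-18.417944102=0.519491668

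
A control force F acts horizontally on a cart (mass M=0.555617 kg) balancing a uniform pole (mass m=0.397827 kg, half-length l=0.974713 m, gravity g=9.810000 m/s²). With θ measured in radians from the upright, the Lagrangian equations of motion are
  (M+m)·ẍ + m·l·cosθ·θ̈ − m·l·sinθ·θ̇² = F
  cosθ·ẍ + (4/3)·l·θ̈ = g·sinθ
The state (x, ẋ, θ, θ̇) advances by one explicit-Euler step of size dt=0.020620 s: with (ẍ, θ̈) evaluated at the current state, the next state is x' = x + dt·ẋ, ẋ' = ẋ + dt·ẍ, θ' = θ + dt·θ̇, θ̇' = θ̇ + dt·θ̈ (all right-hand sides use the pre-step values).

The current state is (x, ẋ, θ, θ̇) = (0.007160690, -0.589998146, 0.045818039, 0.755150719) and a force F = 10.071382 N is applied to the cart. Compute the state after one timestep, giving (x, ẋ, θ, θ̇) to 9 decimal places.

(-0.005005072, -0.277173138, 0.061389247, 0.521826824)

sinθ=0.045802010, cosθ=0.998950537
temp = (F + m·l·θ̇²·sinθ)/(M+m) = (10.071382 + 0.010127980)/0.953444 = 10.573783022
θ̈ = (g·sinθ − cosθ·temp)/(l·(4/3 − m·cos²θ/(M+m))) = -11.315416834
ẍ = temp − m·l·θ̈·cosθ/(M+m) = 15.170950915
Euler: x'=0.007160690+0.020620·-0.589998146=-0.005005072, ẋ'=-0.589998146+0.020620·15.170950915=-0.277173138
       θ'=0.045818039+0.020620·0.755150719=0.061389247, θ̇'=0.755150719+0.020620·-11.315416834=0.521826824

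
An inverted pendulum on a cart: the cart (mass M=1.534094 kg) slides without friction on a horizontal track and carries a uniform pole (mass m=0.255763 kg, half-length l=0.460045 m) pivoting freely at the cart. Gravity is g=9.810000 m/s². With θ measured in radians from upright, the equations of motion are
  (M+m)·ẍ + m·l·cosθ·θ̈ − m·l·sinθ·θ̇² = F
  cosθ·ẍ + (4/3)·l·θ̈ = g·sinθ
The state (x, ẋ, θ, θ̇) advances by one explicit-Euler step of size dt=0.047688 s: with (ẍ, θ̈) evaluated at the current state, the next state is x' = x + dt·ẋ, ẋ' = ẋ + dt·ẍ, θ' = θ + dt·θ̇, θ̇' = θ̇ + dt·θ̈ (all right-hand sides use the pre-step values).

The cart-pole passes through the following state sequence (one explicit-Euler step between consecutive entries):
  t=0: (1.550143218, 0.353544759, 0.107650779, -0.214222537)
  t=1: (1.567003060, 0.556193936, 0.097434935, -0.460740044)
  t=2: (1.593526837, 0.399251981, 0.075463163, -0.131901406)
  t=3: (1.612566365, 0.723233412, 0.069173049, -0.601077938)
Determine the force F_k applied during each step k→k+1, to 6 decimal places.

step 0→1:
  ẍ = (ẋ'−ẋ)/dt = (0.556193936−0.353544759)/0.047688 = 4.249479
  θ̈ = (θ̇'−θ̇)/dt = (-0.460740044−-0.214222537)/0.047688 = -5.169382
  sinθ=0.107443, cosθ=0.994211
  F = (M+m)·ẍ + m·l·cosθ·θ̈ − m·l·sinθ·θ̇² = 7.605961 + -0.604721 − 0.000580 = 7.000659
step 1→2:
  ẍ = (ẋ'−ẋ)/dt = (0.399251981−0.556193936)/0.047688 = -3.291016
  θ̈ = (θ̇'−θ̇)/dt = (-0.131901406−-0.460740044)/0.047688 = 6.895627
  sinθ=0.097281, cosθ=0.995257
  F = (M+m)·ẍ + m·l·cosθ·θ̈ − m·l·sinθ·θ̇² = -5.890447 + 0.807508 − 0.002430 = -5.085369
step 2→3:
  ẍ = (ẋ'−ẋ)/dt = (0.723233412−0.399251981)/0.047688 = 6.793773
  θ̈ = (θ̇'−θ̇)/dt = (-0.601077938−-0.131901406)/0.047688 = -9.838461
  sinθ=0.075392, cosθ=0.997154
  F = (M+m)·ẍ + m·l·cosθ·θ̈ − m·l·sinθ·θ̇² = 12.159882 + -1.154323 − 0.000154 = 11.005404

F_0 = 7.000659 N
F_1 = -5.085369 N
F_2 = 11.005404 N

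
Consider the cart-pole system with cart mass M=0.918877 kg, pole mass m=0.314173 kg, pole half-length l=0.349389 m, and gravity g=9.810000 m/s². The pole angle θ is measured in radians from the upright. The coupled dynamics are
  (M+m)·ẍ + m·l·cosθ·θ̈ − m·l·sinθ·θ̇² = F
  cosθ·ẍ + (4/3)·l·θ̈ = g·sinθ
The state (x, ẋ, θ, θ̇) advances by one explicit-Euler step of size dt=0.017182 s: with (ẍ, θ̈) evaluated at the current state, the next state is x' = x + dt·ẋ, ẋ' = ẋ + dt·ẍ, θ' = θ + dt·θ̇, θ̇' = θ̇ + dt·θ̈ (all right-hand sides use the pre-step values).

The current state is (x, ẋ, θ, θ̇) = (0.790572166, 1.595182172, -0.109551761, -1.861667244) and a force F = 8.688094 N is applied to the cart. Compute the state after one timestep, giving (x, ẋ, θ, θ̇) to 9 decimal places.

sinθ=-0.109332760, cosθ=0.994005205
temp = (F + m·l·θ̇²·sinθ)/(M+m) = (8.688094 + -0.041594175)/1.233050 = 7.012286465
θ̈ = (g·sinθ − cosθ·temp)/(l·(4/3 − m·cos²θ/(M+m))) = -21.283219387
ẍ = temp − m·l·θ̈·cosθ/(M+m) = 8.895603261
Euler: x'=0.790572166+0.017182·1.595182172=0.817980586, ẋ'=1.595182172+0.017182·8.895603261=1.748026427
       θ'=-0.109551761+0.017182·-1.861667244=-0.141538928, θ̇'=-1.861667244+0.017182·-21.283219387=-2.227355520

(0.817980586, 1.748026427, -0.141538928, -2.227355520)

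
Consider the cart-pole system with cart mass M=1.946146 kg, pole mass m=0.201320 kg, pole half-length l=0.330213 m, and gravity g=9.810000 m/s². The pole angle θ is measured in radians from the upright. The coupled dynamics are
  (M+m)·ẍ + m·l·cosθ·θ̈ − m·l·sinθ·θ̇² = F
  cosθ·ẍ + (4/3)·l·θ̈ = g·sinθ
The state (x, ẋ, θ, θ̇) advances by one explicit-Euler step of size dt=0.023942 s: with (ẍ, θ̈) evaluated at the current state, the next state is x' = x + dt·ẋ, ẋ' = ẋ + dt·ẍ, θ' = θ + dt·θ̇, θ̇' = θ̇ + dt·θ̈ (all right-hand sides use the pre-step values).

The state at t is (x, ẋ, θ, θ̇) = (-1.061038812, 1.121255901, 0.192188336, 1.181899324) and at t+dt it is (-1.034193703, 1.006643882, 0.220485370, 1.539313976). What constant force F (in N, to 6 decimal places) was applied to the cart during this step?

ẍ = (ẋ'−ẋ)/dt = (1.006643882−1.121255901)/0.023942 = -4.787070
θ̈ = (θ̇'−θ̇)/dt = (1.539313976−1.181899324)/0.023942 = 14.928354
sinθ=0.191007, cosθ=0.981589
F = (M+m)·ẍ + m·l·cosθ·θ̈ − m·l·sinθ·θ̇² = -10.280069 + 0.974143 − 0.017737 = -9.323664

F = -9.323664 N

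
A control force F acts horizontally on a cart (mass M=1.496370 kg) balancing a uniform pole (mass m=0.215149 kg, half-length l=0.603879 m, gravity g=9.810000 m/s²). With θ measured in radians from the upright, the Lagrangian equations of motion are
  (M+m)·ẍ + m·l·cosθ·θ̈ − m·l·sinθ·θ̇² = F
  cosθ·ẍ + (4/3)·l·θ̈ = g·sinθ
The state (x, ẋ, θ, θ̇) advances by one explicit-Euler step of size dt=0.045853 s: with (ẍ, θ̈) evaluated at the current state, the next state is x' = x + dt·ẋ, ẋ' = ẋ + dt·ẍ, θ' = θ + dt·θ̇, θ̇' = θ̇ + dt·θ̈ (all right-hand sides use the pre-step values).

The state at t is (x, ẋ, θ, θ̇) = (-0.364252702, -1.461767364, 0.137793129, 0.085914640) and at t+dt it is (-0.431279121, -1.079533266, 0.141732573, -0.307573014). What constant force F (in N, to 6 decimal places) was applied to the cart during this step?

ẍ = (ẋ'−ẋ)/dt = (-1.079533266−-1.461767364)/0.045853 = 8.336076
θ̈ = (θ̇'−θ̇)/dt = (-0.307573014−0.085914640)/0.045853 = -8.581503
sinθ=0.137357, cosθ=0.990522
F = (M+m)·ẍ + m·l·cosθ·θ̈ − m·l·sinθ·θ̇² = 14.267353 + -1.104375 − 0.000132 = 13.162846

F = 13.162846 N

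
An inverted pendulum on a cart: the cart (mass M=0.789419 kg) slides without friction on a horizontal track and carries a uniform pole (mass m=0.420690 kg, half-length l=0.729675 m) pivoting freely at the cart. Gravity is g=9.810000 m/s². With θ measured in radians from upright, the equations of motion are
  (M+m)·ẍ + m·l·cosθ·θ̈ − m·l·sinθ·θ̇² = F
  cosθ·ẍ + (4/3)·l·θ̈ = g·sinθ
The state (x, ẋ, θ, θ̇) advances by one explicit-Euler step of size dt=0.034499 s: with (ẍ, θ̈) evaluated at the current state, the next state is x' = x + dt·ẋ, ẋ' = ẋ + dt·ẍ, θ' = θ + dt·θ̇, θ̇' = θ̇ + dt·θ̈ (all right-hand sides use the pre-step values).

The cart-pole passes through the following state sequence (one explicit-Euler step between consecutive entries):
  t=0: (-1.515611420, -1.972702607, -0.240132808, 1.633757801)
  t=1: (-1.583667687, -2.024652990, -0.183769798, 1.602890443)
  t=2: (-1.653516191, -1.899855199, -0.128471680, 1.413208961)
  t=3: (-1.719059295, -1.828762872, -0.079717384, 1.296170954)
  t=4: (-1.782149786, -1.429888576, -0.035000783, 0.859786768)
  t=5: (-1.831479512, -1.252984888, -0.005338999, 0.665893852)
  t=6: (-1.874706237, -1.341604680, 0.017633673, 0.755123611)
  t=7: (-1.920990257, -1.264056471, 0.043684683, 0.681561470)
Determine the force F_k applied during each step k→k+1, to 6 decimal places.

step 0→1:
  ẍ = (ẋ'−ẋ)/dt = (-2.024652990−-1.972702607)/0.034499 = -1.505852
  θ̈ = (θ̇'−θ̇)/dt = (1.602890443−1.633757801)/0.034499 = -0.894732
  sinθ=-0.237832, cosθ=0.971306
  F = (M+m)·ẍ + m·l·cosθ·θ̈ − m·l·sinθ·θ̇² = -1.822245 + -0.266772 − -0.194866 = -1.894151
step 1→2:
  ẍ = (ẋ'−ẋ)/dt = (-1.899855199−-2.024652990)/0.034499 = 3.617432
  θ̈ = (θ̇'−θ̇)/dt = (1.413208961−1.602890443)/0.034499 = -5.498173
  sinθ=-0.182737, cosθ=0.983162
  F = (M+m)·ẍ + m·l·cosθ·θ̈ − m·l·sinθ·θ̇² = 4.377487 + -1.659339 − -0.144121 = 2.862269
step 2→3:
  ẍ = (ẋ'−ẋ)/dt = (-1.828762872−-1.899855199)/0.034499 = 2.060707
  θ̈ = (θ̇'−θ̇)/dt = (1.296170954−1.413208961)/0.034499 = -3.392504
  sinθ=-0.128119, cosθ=0.991759
  F = (M+m)·ẍ + m·l·cosθ·θ̈ − m·l·sinθ·θ̇² = 2.493680 + -1.032805 − -0.078545 = 1.539420
step 3→4:
  ẍ = (ẋ'−ẋ)/dt = (-1.429888576−-1.828762872)/0.034499 = 11.561909
  θ̈ = (θ̇'−θ̇)/dt = (0.859786768−1.296170954)/0.034499 = -12.649184
  sinθ=-0.079633, cosθ=0.996824
  F = (M+m)·ẍ + m·l·cosθ·θ̈ − m·l·sinθ·θ̇² = 13.991170 + -3.870551 − -0.041069 = 10.161688
step 4→5:
  ẍ = (ẋ'−ẋ)/dt = (-1.252984888−-1.429888576)/0.034499 = 5.127792
  θ̈ = (θ̇'−θ̇)/dt = (0.665893852−0.859786768)/0.034499 = -5.620247
  sinθ=-0.034994, cosθ=0.999388
  F = (M+m)·ẍ + m·l·cosθ·θ̈ − m·l·sinθ·θ̇² = 6.205187 + -1.724174 − -0.007941 = 4.488954
step 5→6:
  ẍ = (ẋ'−ẋ)/dt = (-1.341604680−-1.252984888)/0.034499 = -2.568764
  θ̈ = (θ̇'−θ̇)/dt = (0.755123611−0.665893852)/0.034499 = 2.586445
  sinθ=-0.005339, cosθ=0.999986
  F = (M+m)·ẍ + m·l·cosθ·θ̈ − m·l·sinθ·θ̇² = -3.108485 + 0.793942 − -0.000727 = -2.313816
step 6→7:
  ẍ = (ẋ'−ẋ)/dt = (-1.264056471−-1.341604680)/0.034499 = 2.247839
  θ̈ = (θ̇'−θ̇)/dt = (0.681561470−0.755123611)/0.034499 = -2.132298
  sinθ=0.017633, cosθ=0.999845
  F = (M+m)·ẍ + m·l·cosθ·θ̈ − m·l·sinθ·θ̇² = 2.720131 + -0.654443 − 0.003086 = 2.062601

F_0 = -1.894151 N
F_1 = 2.862269 N
F_2 = 1.539420 N
F_3 = 10.161688 N
F_4 = 4.488954 N
F_5 = -2.313816 N
F_6 = 2.062601 N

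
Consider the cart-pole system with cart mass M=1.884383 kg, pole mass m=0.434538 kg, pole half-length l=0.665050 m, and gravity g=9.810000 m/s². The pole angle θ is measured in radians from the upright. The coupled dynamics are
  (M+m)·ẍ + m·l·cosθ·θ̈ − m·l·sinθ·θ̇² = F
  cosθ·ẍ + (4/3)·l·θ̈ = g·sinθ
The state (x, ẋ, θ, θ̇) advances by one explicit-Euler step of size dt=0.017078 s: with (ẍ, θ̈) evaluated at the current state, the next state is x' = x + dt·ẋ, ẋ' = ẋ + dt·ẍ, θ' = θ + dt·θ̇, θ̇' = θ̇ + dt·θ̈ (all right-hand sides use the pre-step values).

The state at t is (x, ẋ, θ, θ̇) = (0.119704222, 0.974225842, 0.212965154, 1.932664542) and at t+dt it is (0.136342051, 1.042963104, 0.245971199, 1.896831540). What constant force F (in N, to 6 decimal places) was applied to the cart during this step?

F = 8.512622 N

ẍ = (ẋ'−ẋ)/dt = (1.042963104−0.974225842)/0.017078 = 4.024901
θ̈ = (θ̇'−θ̇)/dt = (1.896831540−1.932664542)/0.017078 = -2.098197
sinθ=0.211359, cosθ=0.977409
F = (M+m)·ẍ + m·l·cosθ·θ̈ − m·l·sinθ·θ̇² = 9.333428 + -0.592658 − 0.228148 = 8.512622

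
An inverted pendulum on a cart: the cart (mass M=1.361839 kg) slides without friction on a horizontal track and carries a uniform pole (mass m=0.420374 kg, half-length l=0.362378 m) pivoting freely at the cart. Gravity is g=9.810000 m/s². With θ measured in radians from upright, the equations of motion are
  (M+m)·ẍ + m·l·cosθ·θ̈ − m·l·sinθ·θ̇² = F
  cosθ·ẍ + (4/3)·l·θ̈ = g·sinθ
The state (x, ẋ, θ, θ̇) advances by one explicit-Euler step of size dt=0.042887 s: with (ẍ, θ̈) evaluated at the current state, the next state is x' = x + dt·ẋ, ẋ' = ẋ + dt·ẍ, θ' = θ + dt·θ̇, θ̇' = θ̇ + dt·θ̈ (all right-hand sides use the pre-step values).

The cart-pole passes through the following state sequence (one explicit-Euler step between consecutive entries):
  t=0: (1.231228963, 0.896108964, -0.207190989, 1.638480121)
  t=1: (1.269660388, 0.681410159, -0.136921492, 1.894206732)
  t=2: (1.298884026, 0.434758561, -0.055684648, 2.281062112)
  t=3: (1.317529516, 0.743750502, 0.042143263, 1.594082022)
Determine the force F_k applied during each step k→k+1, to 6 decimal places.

step 0→1:
  ẍ = (ẋ'−ẋ)/dt = (0.681410159−0.896108964)/0.042887 = -5.006151
  θ̈ = (θ̇'−θ̇)/dt = (1.894206732−1.638480121)/0.042887 = 5.962800
  sinθ=-0.205712, cosθ=0.978613
  F = (M+m)·ẍ + m·l·cosθ·θ̈ − m·l·sinθ·θ̇² = -8.922028 + 0.888912 − -0.084128 = -7.948988
step 1→2:
  ẍ = (ẋ'−ẋ)/dt = (0.434758561−0.681410159)/0.042887 = -5.751197
  θ̈ = (θ̇'−θ̇)/dt = (2.281062112−1.894206732)/0.042887 = 9.020341
  sinθ=-0.136494, cosθ=0.990641
  F = (M+m)·ẍ + m·l·cosθ·θ̈ − m·l·sinθ·θ̇² = -10.249859 + 1.361247 − -0.074605 = -8.814007
step 2→3:
  ẍ = (ẋ'−ẋ)/dt = (0.743750502−0.434758561)/0.042887 = 7.204793
  θ̈ = (θ̇'−θ̇)/dt = (1.594082022−2.281062112)/0.042887 = -16.018376
  sinθ=-0.055656, cosθ=0.998450
  F = (M+m)·ẍ + m·l·cosθ·θ̈ − m·l·sinθ·θ̇² = 12.840475 + -2.436366 − -0.044115 = 10.448224

F_0 = -7.948988 N
F_1 = -8.814007 N
F_2 = 10.448224 N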